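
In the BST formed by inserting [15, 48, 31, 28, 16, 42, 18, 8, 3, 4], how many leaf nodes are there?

Tree built from: [15, 48, 31, 28, 16, 42, 18, 8, 3, 4]
Tree (level-order array): [15, 8, 48, 3, None, 31, None, None, 4, 28, 42, None, None, 16, None, None, None, None, 18]
Rule: A leaf has 0 children.
Per-node child counts:
  node 15: 2 child(ren)
  node 8: 1 child(ren)
  node 3: 1 child(ren)
  node 4: 0 child(ren)
  node 48: 1 child(ren)
  node 31: 2 child(ren)
  node 28: 1 child(ren)
  node 16: 1 child(ren)
  node 18: 0 child(ren)
  node 42: 0 child(ren)
Matching nodes: [4, 18, 42]
Count of leaf nodes: 3


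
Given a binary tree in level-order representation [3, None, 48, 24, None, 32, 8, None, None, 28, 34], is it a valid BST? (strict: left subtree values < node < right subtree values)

Level-order array: [3, None, 48, 24, None, 32, 8, None, None, 28, 34]
Validate using subtree bounds (lo, hi): at each node, require lo < value < hi,
then recurse left with hi=value and right with lo=value.
Preorder trace (stopping at first violation):
  at node 3 with bounds (-inf, +inf): OK
  at node 48 with bounds (3, +inf): OK
  at node 24 with bounds (3, 48): OK
  at node 32 with bounds (3, 24): VIOLATION
Node 32 violates its bound: not (3 < 32 < 24).
Result: Not a valid BST


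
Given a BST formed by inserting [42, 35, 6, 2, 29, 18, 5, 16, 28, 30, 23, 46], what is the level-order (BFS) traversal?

Tree insertion order: [42, 35, 6, 2, 29, 18, 5, 16, 28, 30, 23, 46]
Tree (level-order array): [42, 35, 46, 6, None, None, None, 2, 29, None, 5, 18, 30, None, None, 16, 28, None, None, None, None, 23]
BFS from the root, enqueuing left then right child of each popped node:
  queue [42] -> pop 42, enqueue [35, 46], visited so far: [42]
  queue [35, 46] -> pop 35, enqueue [6], visited so far: [42, 35]
  queue [46, 6] -> pop 46, enqueue [none], visited so far: [42, 35, 46]
  queue [6] -> pop 6, enqueue [2, 29], visited so far: [42, 35, 46, 6]
  queue [2, 29] -> pop 2, enqueue [5], visited so far: [42, 35, 46, 6, 2]
  queue [29, 5] -> pop 29, enqueue [18, 30], visited so far: [42, 35, 46, 6, 2, 29]
  queue [5, 18, 30] -> pop 5, enqueue [none], visited so far: [42, 35, 46, 6, 2, 29, 5]
  queue [18, 30] -> pop 18, enqueue [16, 28], visited so far: [42, 35, 46, 6, 2, 29, 5, 18]
  queue [30, 16, 28] -> pop 30, enqueue [none], visited so far: [42, 35, 46, 6, 2, 29, 5, 18, 30]
  queue [16, 28] -> pop 16, enqueue [none], visited so far: [42, 35, 46, 6, 2, 29, 5, 18, 30, 16]
  queue [28] -> pop 28, enqueue [23], visited so far: [42, 35, 46, 6, 2, 29, 5, 18, 30, 16, 28]
  queue [23] -> pop 23, enqueue [none], visited so far: [42, 35, 46, 6, 2, 29, 5, 18, 30, 16, 28, 23]
Result: [42, 35, 46, 6, 2, 29, 5, 18, 30, 16, 28, 23]


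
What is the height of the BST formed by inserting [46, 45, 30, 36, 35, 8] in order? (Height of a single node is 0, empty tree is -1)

Insertion order: [46, 45, 30, 36, 35, 8]
Tree (level-order array): [46, 45, None, 30, None, 8, 36, None, None, 35]
Compute height bottom-up (empty subtree = -1):
  height(8) = 1 + max(-1, -1) = 0
  height(35) = 1 + max(-1, -1) = 0
  height(36) = 1 + max(0, -1) = 1
  height(30) = 1 + max(0, 1) = 2
  height(45) = 1 + max(2, -1) = 3
  height(46) = 1 + max(3, -1) = 4
Height = 4


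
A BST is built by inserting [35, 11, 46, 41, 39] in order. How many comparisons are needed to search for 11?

Search path for 11: 35 -> 11
Found: True
Comparisons: 2


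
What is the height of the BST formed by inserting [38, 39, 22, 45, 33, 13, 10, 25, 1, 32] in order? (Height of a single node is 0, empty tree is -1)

Insertion order: [38, 39, 22, 45, 33, 13, 10, 25, 1, 32]
Tree (level-order array): [38, 22, 39, 13, 33, None, 45, 10, None, 25, None, None, None, 1, None, None, 32]
Compute height bottom-up (empty subtree = -1):
  height(1) = 1 + max(-1, -1) = 0
  height(10) = 1 + max(0, -1) = 1
  height(13) = 1 + max(1, -1) = 2
  height(32) = 1 + max(-1, -1) = 0
  height(25) = 1 + max(-1, 0) = 1
  height(33) = 1 + max(1, -1) = 2
  height(22) = 1 + max(2, 2) = 3
  height(45) = 1 + max(-1, -1) = 0
  height(39) = 1 + max(-1, 0) = 1
  height(38) = 1 + max(3, 1) = 4
Height = 4


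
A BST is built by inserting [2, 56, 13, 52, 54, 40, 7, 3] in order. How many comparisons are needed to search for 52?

Search path for 52: 2 -> 56 -> 13 -> 52
Found: True
Comparisons: 4


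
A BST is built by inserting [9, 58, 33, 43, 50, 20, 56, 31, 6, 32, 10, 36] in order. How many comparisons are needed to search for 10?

Search path for 10: 9 -> 58 -> 33 -> 20 -> 10
Found: True
Comparisons: 5


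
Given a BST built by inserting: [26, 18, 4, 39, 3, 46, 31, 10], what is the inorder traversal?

Tree insertion order: [26, 18, 4, 39, 3, 46, 31, 10]
Tree (level-order array): [26, 18, 39, 4, None, 31, 46, 3, 10]
Inorder traversal: [3, 4, 10, 18, 26, 31, 39, 46]


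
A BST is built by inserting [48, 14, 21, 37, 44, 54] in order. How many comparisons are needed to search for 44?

Search path for 44: 48 -> 14 -> 21 -> 37 -> 44
Found: True
Comparisons: 5


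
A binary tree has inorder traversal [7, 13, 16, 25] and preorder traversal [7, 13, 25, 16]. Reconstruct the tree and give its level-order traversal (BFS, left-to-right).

Inorder:  [7, 13, 16, 25]
Preorder: [7, 13, 25, 16]
Algorithm: preorder visits root first, so consume preorder in order;
for each root, split the current inorder slice at that value into
left-subtree inorder and right-subtree inorder, then recurse.
Recursive splits:
  root=7; inorder splits into left=[], right=[13, 16, 25]
  root=13; inorder splits into left=[], right=[16, 25]
  root=25; inorder splits into left=[16], right=[]
  root=16; inorder splits into left=[], right=[]
Reconstructed level-order: [7, 13, 25, 16]


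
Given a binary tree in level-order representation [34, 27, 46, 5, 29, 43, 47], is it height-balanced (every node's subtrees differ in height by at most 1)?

Tree (level-order array): [34, 27, 46, 5, 29, 43, 47]
Definition: a tree is height-balanced if, at every node, |h(left) - h(right)| <= 1 (empty subtree has height -1).
Bottom-up per-node check:
  node 5: h_left=-1, h_right=-1, diff=0 [OK], height=0
  node 29: h_left=-1, h_right=-1, diff=0 [OK], height=0
  node 27: h_left=0, h_right=0, diff=0 [OK], height=1
  node 43: h_left=-1, h_right=-1, diff=0 [OK], height=0
  node 47: h_left=-1, h_right=-1, diff=0 [OK], height=0
  node 46: h_left=0, h_right=0, diff=0 [OK], height=1
  node 34: h_left=1, h_right=1, diff=0 [OK], height=2
All nodes satisfy the balance condition.
Result: Balanced


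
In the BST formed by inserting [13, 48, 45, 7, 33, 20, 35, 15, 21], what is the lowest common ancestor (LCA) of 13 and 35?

Tree insertion order: [13, 48, 45, 7, 33, 20, 35, 15, 21]
Tree (level-order array): [13, 7, 48, None, None, 45, None, 33, None, 20, 35, 15, 21]
In a BST, the LCA of p=13, q=35 is the first node v on the
root-to-leaf path with p <= v <= q (go left if both < v, right if both > v).
Walk from root:
  at 13: 13 <= 13 <= 35, this is the LCA
LCA = 13


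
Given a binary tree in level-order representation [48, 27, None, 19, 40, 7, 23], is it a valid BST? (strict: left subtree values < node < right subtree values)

Level-order array: [48, 27, None, 19, 40, 7, 23]
Validate using subtree bounds (lo, hi): at each node, require lo < value < hi,
then recurse left with hi=value and right with lo=value.
Preorder trace (stopping at first violation):
  at node 48 with bounds (-inf, +inf): OK
  at node 27 with bounds (-inf, 48): OK
  at node 19 with bounds (-inf, 27): OK
  at node 7 with bounds (-inf, 19): OK
  at node 23 with bounds (19, 27): OK
  at node 40 with bounds (27, 48): OK
No violation found at any node.
Result: Valid BST


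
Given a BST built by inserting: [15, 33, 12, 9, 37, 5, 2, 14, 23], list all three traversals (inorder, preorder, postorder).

Tree insertion order: [15, 33, 12, 9, 37, 5, 2, 14, 23]
Tree (level-order array): [15, 12, 33, 9, 14, 23, 37, 5, None, None, None, None, None, None, None, 2]
Inorder (L, root, R): [2, 5, 9, 12, 14, 15, 23, 33, 37]
Preorder (root, L, R): [15, 12, 9, 5, 2, 14, 33, 23, 37]
Postorder (L, R, root): [2, 5, 9, 14, 12, 23, 37, 33, 15]


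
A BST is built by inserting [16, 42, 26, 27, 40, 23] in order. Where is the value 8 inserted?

Starting tree (level order): [16, None, 42, 26, None, 23, 27, None, None, None, 40]
Insertion path: 16
Result: insert 8 as left child of 16
Final tree (level order): [16, 8, 42, None, None, 26, None, 23, 27, None, None, None, 40]


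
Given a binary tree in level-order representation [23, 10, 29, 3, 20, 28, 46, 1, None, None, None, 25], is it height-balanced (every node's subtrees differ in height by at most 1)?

Tree (level-order array): [23, 10, 29, 3, 20, 28, 46, 1, None, None, None, 25]
Definition: a tree is height-balanced if, at every node, |h(left) - h(right)| <= 1 (empty subtree has height -1).
Bottom-up per-node check:
  node 1: h_left=-1, h_right=-1, diff=0 [OK], height=0
  node 3: h_left=0, h_right=-1, diff=1 [OK], height=1
  node 20: h_left=-1, h_right=-1, diff=0 [OK], height=0
  node 10: h_left=1, h_right=0, diff=1 [OK], height=2
  node 25: h_left=-1, h_right=-1, diff=0 [OK], height=0
  node 28: h_left=0, h_right=-1, diff=1 [OK], height=1
  node 46: h_left=-1, h_right=-1, diff=0 [OK], height=0
  node 29: h_left=1, h_right=0, diff=1 [OK], height=2
  node 23: h_left=2, h_right=2, diff=0 [OK], height=3
All nodes satisfy the balance condition.
Result: Balanced


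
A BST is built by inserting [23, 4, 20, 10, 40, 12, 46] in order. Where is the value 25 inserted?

Starting tree (level order): [23, 4, 40, None, 20, None, 46, 10, None, None, None, None, 12]
Insertion path: 23 -> 40
Result: insert 25 as left child of 40
Final tree (level order): [23, 4, 40, None, 20, 25, 46, 10, None, None, None, None, None, None, 12]


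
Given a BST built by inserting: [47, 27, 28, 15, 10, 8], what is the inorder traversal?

Tree insertion order: [47, 27, 28, 15, 10, 8]
Tree (level-order array): [47, 27, None, 15, 28, 10, None, None, None, 8]
Inorder traversal: [8, 10, 15, 27, 28, 47]


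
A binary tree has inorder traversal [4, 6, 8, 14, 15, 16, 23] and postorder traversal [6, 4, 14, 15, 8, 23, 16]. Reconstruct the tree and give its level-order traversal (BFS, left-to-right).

Inorder:   [4, 6, 8, 14, 15, 16, 23]
Postorder: [6, 4, 14, 15, 8, 23, 16]
Algorithm: postorder visits root last, so walk postorder right-to-left;
each value is the root of the current inorder slice — split it at that
value, recurse on the right subtree first, then the left.
Recursive splits:
  root=16; inorder splits into left=[4, 6, 8, 14, 15], right=[23]
  root=23; inorder splits into left=[], right=[]
  root=8; inorder splits into left=[4, 6], right=[14, 15]
  root=15; inorder splits into left=[14], right=[]
  root=14; inorder splits into left=[], right=[]
  root=4; inorder splits into left=[], right=[6]
  root=6; inorder splits into left=[], right=[]
Reconstructed level-order: [16, 8, 23, 4, 15, 6, 14]


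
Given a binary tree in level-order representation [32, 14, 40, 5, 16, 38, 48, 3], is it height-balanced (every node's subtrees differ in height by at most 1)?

Tree (level-order array): [32, 14, 40, 5, 16, 38, 48, 3]
Definition: a tree is height-balanced if, at every node, |h(left) - h(right)| <= 1 (empty subtree has height -1).
Bottom-up per-node check:
  node 3: h_left=-1, h_right=-1, diff=0 [OK], height=0
  node 5: h_left=0, h_right=-1, diff=1 [OK], height=1
  node 16: h_left=-1, h_right=-1, diff=0 [OK], height=0
  node 14: h_left=1, h_right=0, diff=1 [OK], height=2
  node 38: h_left=-1, h_right=-1, diff=0 [OK], height=0
  node 48: h_left=-1, h_right=-1, diff=0 [OK], height=0
  node 40: h_left=0, h_right=0, diff=0 [OK], height=1
  node 32: h_left=2, h_right=1, diff=1 [OK], height=3
All nodes satisfy the balance condition.
Result: Balanced


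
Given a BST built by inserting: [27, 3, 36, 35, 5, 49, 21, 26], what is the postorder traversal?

Tree insertion order: [27, 3, 36, 35, 5, 49, 21, 26]
Tree (level-order array): [27, 3, 36, None, 5, 35, 49, None, 21, None, None, None, None, None, 26]
Postorder traversal: [26, 21, 5, 3, 35, 49, 36, 27]


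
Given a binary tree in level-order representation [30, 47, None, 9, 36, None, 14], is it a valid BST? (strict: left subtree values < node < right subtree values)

Level-order array: [30, 47, None, 9, 36, None, 14]
Validate using subtree bounds (lo, hi): at each node, require lo < value < hi,
then recurse left with hi=value and right with lo=value.
Preorder trace (stopping at first violation):
  at node 30 with bounds (-inf, +inf): OK
  at node 47 with bounds (-inf, 30): VIOLATION
Node 47 violates its bound: not (-inf < 47 < 30).
Result: Not a valid BST


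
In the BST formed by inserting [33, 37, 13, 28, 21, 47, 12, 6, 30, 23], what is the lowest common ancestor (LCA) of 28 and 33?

Tree insertion order: [33, 37, 13, 28, 21, 47, 12, 6, 30, 23]
Tree (level-order array): [33, 13, 37, 12, 28, None, 47, 6, None, 21, 30, None, None, None, None, None, 23]
In a BST, the LCA of p=28, q=33 is the first node v on the
root-to-leaf path with p <= v <= q (go left if both < v, right if both > v).
Walk from root:
  at 33: 28 <= 33 <= 33, this is the LCA
LCA = 33


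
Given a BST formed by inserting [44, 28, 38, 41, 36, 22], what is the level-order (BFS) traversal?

Tree insertion order: [44, 28, 38, 41, 36, 22]
Tree (level-order array): [44, 28, None, 22, 38, None, None, 36, 41]
BFS from the root, enqueuing left then right child of each popped node:
  queue [44] -> pop 44, enqueue [28], visited so far: [44]
  queue [28] -> pop 28, enqueue [22, 38], visited so far: [44, 28]
  queue [22, 38] -> pop 22, enqueue [none], visited so far: [44, 28, 22]
  queue [38] -> pop 38, enqueue [36, 41], visited so far: [44, 28, 22, 38]
  queue [36, 41] -> pop 36, enqueue [none], visited so far: [44, 28, 22, 38, 36]
  queue [41] -> pop 41, enqueue [none], visited so far: [44, 28, 22, 38, 36, 41]
Result: [44, 28, 22, 38, 36, 41]


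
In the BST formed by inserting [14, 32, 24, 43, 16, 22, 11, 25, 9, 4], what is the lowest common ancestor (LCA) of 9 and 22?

Tree insertion order: [14, 32, 24, 43, 16, 22, 11, 25, 9, 4]
Tree (level-order array): [14, 11, 32, 9, None, 24, 43, 4, None, 16, 25, None, None, None, None, None, 22]
In a BST, the LCA of p=9, q=22 is the first node v on the
root-to-leaf path with p <= v <= q (go left if both < v, right if both > v).
Walk from root:
  at 14: 9 <= 14 <= 22, this is the LCA
LCA = 14


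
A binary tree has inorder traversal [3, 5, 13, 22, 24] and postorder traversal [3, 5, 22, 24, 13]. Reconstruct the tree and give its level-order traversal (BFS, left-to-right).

Inorder:   [3, 5, 13, 22, 24]
Postorder: [3, 5, 22, 24, 13]
Algorithm: postorder visits root last, so walk postorder right-to-left;
each value is the root of the current inorder slice — split it at that
value, recurse on the right subtree first, then the left.
Recursive splits:
  root=13; inorder splits into left=[3, 5], right=[22, 24]
  root=24; inorder splits into left=[22], right=[]
  root=22; inorder splits into left=[], right=[]
  root=5; inorder splits into left=[3], right=[]
  root=3; inorder splits into left=[], right=[]
Reconstructed level-order: [13, 5, 24, 3, 22]


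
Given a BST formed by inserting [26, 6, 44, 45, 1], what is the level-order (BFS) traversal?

Tree insertion order: [26, 6, 44, 45, 1]
Tree (level-order array): [26, 6, 44, 1, None, None, 45]
BFS from the root, enqueuing left then right child of each popped node:
  queue [26] -> pop 26, enqueue [6, 44], visited so far: [26]
  queue [6, 44] -> pop 6, enqueue [1], visited so far: [26, 6]
  queue [44, 1] -> pop 44, enqueue [45], visited so far: [26, 6, 44]
  queue [1, 45] -> pop 1, enqueue [none], visited so far: [26, 6, 44, 1]
  queue [45] -> pop 45, enqueue [none], visited so far: [26, 6, 44, 1, 45]
Result: [26, 6, 44, 1, 45]


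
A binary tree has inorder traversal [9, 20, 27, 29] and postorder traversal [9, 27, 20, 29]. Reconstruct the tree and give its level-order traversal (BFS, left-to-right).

Inorder:   [9, 20, 27, 29]
Postorder: [9, 27, 20, 29]
Algorithm: postorder visits root last, so walk postorder right-to-left;
each value is the root of the current inorder slice — split it at that
value, recurse on the right subtree first, then the left.
Recursive splits:
  root=29; inorder splits into left=[9, 20, 27], right=[]
  root=20; inorder splits into left=[9], right=[27]
  root=27; inorder splits into left=[], right=[]
  root=9; inorder splits into left=[], right=[]
Reconstructed level-order: [29, 20, 9, 27]


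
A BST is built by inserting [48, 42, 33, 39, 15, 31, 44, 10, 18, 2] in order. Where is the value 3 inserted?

Starting tree (level order): [48, 42, None, 33, 44, 15, 39, None, None, 10, 31, None, None, 2, None, 18]
Insertion path: 48 -> 42 -> 33 -> 15 -> 10 -> 2
Result: insert 3 as right child of 2
Final tree (level order): [48, 42, None, 33, 44, 15, 39, None, None, 10, 31, None, None, 2, None, 18, None, None, 3]


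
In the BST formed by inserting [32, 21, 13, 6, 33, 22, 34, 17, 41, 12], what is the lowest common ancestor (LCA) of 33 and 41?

Tree insertion order: [32, 21, 13, 6, 33, 22, 34, 17, 41, 12]
Tree (level-order array): [32, 21, 33, 13, 22, None, 34, 6, 17, None, None, None, 41, None, 12]
In a BST, the LCA of p=33, q=41 is the first node v on the
root-to-leaf path with p <= v <= q (go left if both < v, right if both > v).
Walk from root:
  at 32: both 33 and 41 > 32, go right
  at 33: 33 <= 33 <= 41, this is the LCA
LCA = 33


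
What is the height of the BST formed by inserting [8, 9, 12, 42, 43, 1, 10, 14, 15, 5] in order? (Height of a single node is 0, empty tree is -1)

Insertion order: [8, 9, 12, 42, 43, 1, 10, 14, 15, 5]
Tree (level-order array): [8, 1, 9, None, 5, None, 12, None, None, 10, 42, None, None, 14, 43, None, 15]
Compute height bottom-up (empty subtree = -1):
  height(5) = 1 + max(-1, -1) = 0
  height(1) = 1 + max(-1, 0) = 1
  height(10) = 1 + max(-1, -1) = 0
  height(15) = 1 + max(-1, -1) = 0
  height(14) = 1 + max(-1, 0) = 1
  height(43) = 1 + max(-1, -1) = 0
  height(42) = 1 + max(1, 0) = 2
  height(12) = 1 + max(0, 2) = 3
  height(9) = 1 + max(-1, 3) = 4
  height(8) = 1 + max(1, 4) = 5
Height = 5


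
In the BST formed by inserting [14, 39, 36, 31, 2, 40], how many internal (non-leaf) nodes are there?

Tree built from: [14, 39, 36, 31, 2, 40]
Tree (level-order array): [14, 2, 39, None, None, 36, 40, 31]
Rule: An internal node has at least one child.
Per-node child counts:
  node 14: 2 child(ren)
  node 2: 0 child(ren)
  node 39: 2 child(ren)
  node 36: 1 child(ren)
  node 31: 0 child(ren)
  node 40: 0 child(ren)
Matching nodes: [14, 39, 36]
Count of internal (non-leaf) nodes: 3


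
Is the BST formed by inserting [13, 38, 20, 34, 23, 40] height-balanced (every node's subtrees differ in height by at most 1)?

Tree (level-order array): [13, None, 38, 20, 40, None, 34, None, None, 23]
Definition: a tree is height-balanced if, at every node, |h(left) - h(right)| <= 1 (empty subtree has height -1).
Bottom-up per-node check:
  node 23: h_left=-1, h_right=-1, diff=0 [OK], height=0
  node 34: h_left=0, h_right=-1, diff=1 [OK], height=1
  node 20: h_left=-1, h_right=1, diff=2 [FAIL (|-1-1|=2 > 1)], height=2
  node 40: h_left=-1, h_right=-1, diff=0 [OK], height=0
  node 38: h_left=2, h_right=0, diff=2 [FAIL (|2-0|=2 > 1)], height=3
  node 13: h_left=-1, h_right=3, diff=4 [FAIL (|-1-3|=4 > 1)], height=4
Node 20 violates the condition: |-1 - 1| = 2 > 1.
Result: Not balanced


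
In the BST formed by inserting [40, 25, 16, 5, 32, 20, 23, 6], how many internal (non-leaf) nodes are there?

Tree built from: [40, 25, 16, 5, 32, 20, 23, 6]
Tree (level-order array): [40, 25, None, 16, 32, 5, 20, None, None, None, 6, None, 23]
Rule: An internal node has at least one child.
Per-node child counts:
  node 40: 1 child(ren)
  node 25: 2 child(ren)
  node 16: 2 child(ren)
  node 5: 1 child(ren)
  node 6: 0 child(ren)
  node 20: 1 child(ren)
  node 23: 0 child(ren)
  node 32: 0 child(ren)
Matching nodes: [40, 25, 16, 5, 20]
Count of internal (non-leaf) nodes: 5


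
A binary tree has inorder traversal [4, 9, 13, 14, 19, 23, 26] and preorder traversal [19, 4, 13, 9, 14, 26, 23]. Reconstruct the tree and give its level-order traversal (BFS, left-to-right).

Inorder:  [4, 9, 13, 14, 19, 23, 26]
Preorder: [19, 4, 13, 9, 14, 26, 23]
Algorithm: preorder visits root first, so consume preorder in order;
for each root, split the current inorder slice at that value into
left-subtree inorder and right-subtree inorder, then recurse.
Recursive splits:
  root=19; inorder splits into left=[4, 9, 13, 14], right=[23, 26]
  root=4; inorder splits into left=[], right=[9, 13, 14]
  root=13; inorder splits into left=[9], right=[14]
  root=9; inorder splits into left=[], right=[]
  root=14; inorder splits into left=[], right=[]
  root=26; inorder splits into left=[23], right=[]
  root=23; inorder splits into left=[], right=[]
Reconstructed level-order: [19, 4, 26, 13, 23, 9, 14]


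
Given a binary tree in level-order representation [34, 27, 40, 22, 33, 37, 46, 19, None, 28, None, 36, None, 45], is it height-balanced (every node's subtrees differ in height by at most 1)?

Tree (level-order array): [34, 27, 40, 22, 33, 37, 46, 19, None, 28, None, 36, None, 45]
Definition: a tree is height-balanced if, at every node, |h(left) - h(right)| <= 1 (empty subtree has height -1).
Bottom-up per-node check:
  node 19: h_left=-1, h_right=-1, diff=0 [OK], height=0
  node 22: h_left=0, h_right=-1, diff=1 [OK], height=1
  node 28: h_left=-1, h_right=-1, diff=0 [OK], height=0
  node 33: h_left=0, h_right=-1, diff=1 [OK], height=1
  node 27: h_left=1, h_right=1, diff=0 [OK], height=2
  node 36: h_left=-1, h_right=-1, diff=0 [OK], height=0
  node 37: h_left=0, h_right=-1, diff=1 [OK], height=1
  node 45: h_left=-1, h_right=-1, diff=0 [OK], height=0
  node 46: h_left=0, h_right=-1, diff=1 [OK], height=1
  node 40: h_left=1, h_right=1, diff=0 [OK], height=2
  node 34: h_left=2, h_right=2, diff=0 [OK], height=3
All nodes satisfy the balance condition.
Result: Balanced


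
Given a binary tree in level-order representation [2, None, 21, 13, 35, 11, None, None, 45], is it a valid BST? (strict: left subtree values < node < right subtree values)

Level-order array: [2, None, 21, 13, 35, 11, None, None, 45]
Validate using subtree bounds (lo, hi): at each node, require lo < value < hi,
then recurse left with hi=value and right with lo=value.
Preorder trace (stopping at first violation):
  at node 2 with bounds (-inf, +inf): OK
  at node 21 with bounds (2, +inf): OK
  at node 13 with bounds (2, 21): OK
  at node 11 with bounds (2, 13): OK
  at node 35 with bounds (21, +inf): OK
  at node 45 with bounds (35, +inf): OK
No violation found at any node.
Result: Valid BST


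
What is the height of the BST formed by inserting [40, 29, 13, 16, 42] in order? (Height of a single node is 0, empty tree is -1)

Insertion order: [40, 29, 13, 16, 42]
Tree (level-order array): [40, 29, 42, 13, None, None, None, None, 16]
Compute height bottom-up (empty subtree = -1):
  height(16) = 1 + max(-1, -1) = 0
  height(13) = 1 + max(-1, 0) = 1
  height(29) = 1 + max(1, -1) = 2
  height(42) = 1 + max(-1, -1) = 0
  height(40) = 1 + max(2, 0) = 3
Height = 3


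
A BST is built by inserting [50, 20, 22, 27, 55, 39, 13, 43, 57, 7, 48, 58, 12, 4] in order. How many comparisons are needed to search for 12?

Search path for 12: 50 -> 20 -> 13 -> 7 -> 12
Found: True
Comparisons: 5


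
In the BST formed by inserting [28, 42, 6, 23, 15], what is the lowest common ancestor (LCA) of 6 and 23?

Tree insertion order: [28, 42, 6, 23, 15]
Tree (level-order array): [28, 6, 42, None, 23, None, None, 15]
In a BST, the LCA of p=6, q=23 is the first node v on the
root-to-leaf path with p <= v <= q (go left if both < v, right if both > v).
Walk from root:
  at 28: both 6 and 23 < 28, go left
  at 6: 6 <= 6 <= 23, this is the LCA
LCA = 6


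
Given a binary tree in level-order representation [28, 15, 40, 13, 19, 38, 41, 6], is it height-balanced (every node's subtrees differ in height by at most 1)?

Tree (level-order array): [28, 15, 40, 13, 19, 38, 41, 6]
Definition: a tree is height-balanced if, at every node, |h(left) - h(right)| <= 1 (empty subtree has height -1).
Bottom-up per-node check:
  node 6: h_left=-1, h_right=-1, diff=0 [OK], height=0
  node 13: h_left=0, h_right=-1, diff=1 [OK], height=1
  node 19: h_left=-1, h_right=-1, diff=0 [OK], height=0
  node 15: h_left=1, h_right=0, diff=1 [OK], height=2
  node 38: h_left=-1, h_right=-1, diff=0 [OK], height=0
  node 41: h_left=-1, h_right=-1, diff=0 [OK], height=0
  node 40: h_left=0, h_right=0, diff=0 [OK], height=1
  node 28: h_left=2, h_right=1, diff=1 [OK], height=3
All nodes satisfy the balance condition.
Result: Balanced


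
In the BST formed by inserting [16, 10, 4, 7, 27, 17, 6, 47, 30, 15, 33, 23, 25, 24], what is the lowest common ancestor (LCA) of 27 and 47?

Tree insertion order: [16, 10, 4, 7, 27, 17, 6, 47, 30, 15, 33, 23, 25, 24]
Tree (level-order array): [16, 10, 27, 4, 15, 17, 47, None, 7, None, None, None, 23, 30, None, 6, None, None, 25, None, 33, None, None, 24]
In a BST, the LCA of p=27, q=47 is the first node v on the
root-to-leaf path with p <= v <= q (go left if both < v, right if both > v).
Walk from root:
  at 16: both 27 and 47 > 16, go right
  at 27: 27 <= 27 <= 47, this is the LCA
LCA = 27


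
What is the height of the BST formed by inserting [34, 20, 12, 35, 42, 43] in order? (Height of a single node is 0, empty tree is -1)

Insertion order: [34, 20, 12, 35, 42, 43]
Tree (level-order array): [34, 20, 35, 12, None, None, 42, None, None, None, 43]
Compute height bottom-up (empty subtree = -1):
  height(12) = 1 + max(-1, -1) = 0
  height(20) = 1 + max(0, -1) = 1
  height(43) = 1 + max(-1, -1) = 0
  height(42) = 1 + max(-1, 0) = 1
  height(35) = 1 + max(-1, 1) = 2
  height(34) = 1 + max(1, 2) = 3
Height = 3


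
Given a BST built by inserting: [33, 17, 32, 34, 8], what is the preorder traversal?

Tree insertion order: [33, 17, 32, 34, 8]
Tree (level-order array): [33, 17, 34, 8, 32]
Preorder traversal: [33, 17, 8, 32, 34]


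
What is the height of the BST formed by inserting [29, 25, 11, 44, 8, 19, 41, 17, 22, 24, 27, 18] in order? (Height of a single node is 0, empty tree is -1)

Insertion order: [29, 25, 11, 44, 8, 19, 41, 17, 22, 24, 27, 18]
Tree (level-order array): [29, 25, 44, 11, 27, 41, None, 8, 19, None, None, None, None, None, None, 17, 22, None, 18, None, 24]
Compute height bottom-up (empty subtree = -1):
  height(8) = 1 + max(-1, -1) = 0
  height(18) = 1 + max(-1, -1) = 0
  height(17) = 1 + max(-1, 0) = 1
  height(24) = 1 + max(-1, -1) = 0
  height(22) = 1 + max(-1, 0) = 1
  height(19) = 1 + max(1, 1) = 2
  height(11) = 1 + max(0, 2) = 3
  height(27) = 1 + max(-1, -1) = 0
  height(25) = 1 + max(3, 0) = 4
  height(41) = 1 + max(-1, -1) = 0
  height(44) = 1 + max(0, -1) = 1
  height(29) = 1 + max(4, 1) = 5
Height = 5


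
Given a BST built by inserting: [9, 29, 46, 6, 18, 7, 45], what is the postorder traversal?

Tree insertion order: [9, 29, 46, 6, 18, 7, 45]
Tree (level-order array): [9, 6, 29, None, 7, 18, 46, None, None, None, None, 45]
Postorder traversal: [7, 6, 18, 45, 46, 29, 9]


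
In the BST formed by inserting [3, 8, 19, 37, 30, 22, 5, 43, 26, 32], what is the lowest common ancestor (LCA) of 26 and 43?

Tree insertion order: [3, 8, 19, 37, 30, 22, 5, 43, 26, 32]
Tree (level-order array): [3, None, 8, 5, 19, None, None, None, 37, 30, 43, 22, 32, None, None, None, 26]
In a BST, the LCA of p=26, q=43 is the first node v on the
root-to-leaf path with p <= v <= q (go left if both < v, right if both > v).
Walk from root:
  at 3: both 26 and 43 > 3, go right
  at 8: both 26 and 43 > 8, go right
  at 19: both 26 and 43 > 19, go right
  at 37: 26 <= 37 <= 43, this is the LCA
LCA = 37


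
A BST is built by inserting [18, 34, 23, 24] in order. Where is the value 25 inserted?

Starting tree (level order): [18, None, 34, 23, None, None, 24]
Insertion path: 18 -> 34 -> 23 -> 24
Result: insert 25 as right child of 24
Final tree (level order): [18, None, 34, 23, None, None, 24, None, 25]


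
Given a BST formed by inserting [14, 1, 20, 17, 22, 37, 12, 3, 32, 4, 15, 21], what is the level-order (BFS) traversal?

Tree insertion order: [14, 1, 20, 17, 22, 37, 12, 3, 32, 4, 15, 21]
Tree (level-order array): [14, 1, 20, None, 12, 17, 22, 3, None, 15, None, 21, 37, None, 4, None, None, None, None, 32]
BFS from the root, enqueuing left then right child of each popped node:
  queue [14] -> pop 14, enqueue [1, 20], visited so far: [14]
  queue [1, 20] -> pop 1, enqueue [12], visited so far: [14, 1]
  queue [20, 12] -> pop 20, enqueue [17, 22], visited so far: [14, 1, 20]
  queue [12, 17, 22] -> pop 12, enqueue [3], visited so far: [14, 1, 20, 12]
  queue [17, 22, 3] -> pop 17, enqueue [15], visited so far: [14, 1, 20, 12, 17]
  queue [22, 3, 15] -> pop 22, enqueue [21, 37], visited so far: [14, 1, 20, 12, 17, 22]
  queue [3, 15, 21, 37] -> pop 3, enqueue [4], visited so far: [14, 1, 20, 12, 17, 22, 3]
  queue [15, 21, 37, 4] -> pop 15, enqueue [none], visited so far: [14, 1, 20, 12, 17, 22, 3, 15]
  queue [21, 37, 4] -> pop 21, enqueue [none], visited so far: [14, 1, 20, 12, 17, 22, 3, 15, 21]
  queue [37, 4] -> pop 37, enqueue [32], visited so far: [14, 1, 20, 12, 17, 22, 3, 15, 21, 37]
  queue [4, 32] -> pop 4, enqueue [none], visited so far: [14, 1, 20, 12, 17, 22, 3, 15, 21, 37, 4]
  queue [32] -> pop 32, enqueue [none], visited so far: [14, 1, 20, 12, 17, 22, 3, 15, 21, 37, 4, 32]
Result: [14, 1, 20, 12, 17, 22, 3, 15, 21, 37, 4, 32]


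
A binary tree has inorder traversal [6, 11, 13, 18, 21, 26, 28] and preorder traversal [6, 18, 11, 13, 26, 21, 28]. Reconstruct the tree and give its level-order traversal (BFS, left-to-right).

Inorder:  [6, 11, 13, 18, 21, 26, 28]
Preorder: [6, 18, 11, 13, 26, 21, 28]
Algorithm: preorder visits root first, so consume preorder in order;
for each root, split the current inorder slice at that value into
left-subtree inorder and right-subtree inorder, then recurse.
Recursive splits:
  root=6; inorder splits into left=[], right=[11, 13, 18, 21, 26, 28]
  root=18; inorder splits into left=[11, 13], right=[21, 26, 28]
  root=11; inorder splits into left=[], right=[13]
  root=13; inorder splits into left=[], right=[]
  root=26; inorder splits into left=[21], right=[28]
  root=21; inorder splits into left=[], right=[]
  root=28; inorder splits into left=[], right=[]
Reconstructed level-order: [6, 18, 11, 26, 13, 21, 28]


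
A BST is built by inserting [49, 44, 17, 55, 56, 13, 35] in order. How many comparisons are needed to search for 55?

Search path for 55: 49 -> 55
Found: True
Comparisons: 2


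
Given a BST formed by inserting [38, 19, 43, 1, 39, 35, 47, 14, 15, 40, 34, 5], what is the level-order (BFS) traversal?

Tree insertion order: [38, 19, 43, 1, 39, 35, 47, 14, 15, 40, 34, 5]
Tree (level-order array): [38, 19, 43, 1, 35, 39, 47, None, 14, 34, None, None, 40, None, None, 5, 15]
BFS from the root, enqueuing left then right child of each popped node:
  queue [38] -> pop 38, enqueue [19, 43], visited so far: [38]
  queue [19, 43] -> pop 19, enqueue [1, 35], visited so far: [38, 19]
  queue [43, 1, 35] -> pop 43, enqueue [39, 47], visited so far: [38, 19, 43]
  queue [1, 35, 39, 47] -> pop 1, enqueue [14], visited so far: [38, 19, 43, 1]
  queue [35, 39, 47, 14] -> pop 35, enqueue [34], visited so far: [38, 19, 43, 1, 35]
  queue [39, 47, 14, 34] -> pop 39, enqueue [40], visited so far: [38, 19, 43, 1, 35, 39]
  queue [47, 14, 34, 40] -> pop 47, enqueue [none], visited so far: [38, 19, 43, 1, 35, 39, 47]
  queue [14, 34, 40] -> pop 14, enqueue [5, 15], visited so far: [38, 19, 43, 1, 35, 39, 47, 14]
  queue [34, 40, 5, 15] -> pop 34, enqueue [none], visited so far: [38, 19, 43, 1, 35, 39, 47, 14, 34]
  queue [40, 5, 15] -> pop 40, enqueue [none], visited so far: [38, 19, 43, 1, 35, 39, 47, 14, 34, 40]
  queue [5, 15] -> pop 5, enqueue [none], visited so far: [38, 19, 43, 1, 35, 39, 47, 14, 34, 40, 5]
  queue [15] -> pop 15, enqueue [none], visited so far: [38, 19, 43, 1, 35, 39, 47, 14, 34, 40, 5, 15]
Result: [38, 19, 43, 1, 35, 39, 47, 14, 34, 40, 5, 15]


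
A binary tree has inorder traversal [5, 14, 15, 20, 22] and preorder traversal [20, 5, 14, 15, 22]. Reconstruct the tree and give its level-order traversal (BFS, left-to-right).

Inorder:  [5, 14, 15, 20, 22]
Preorder: [20, 5, 14, 15, 22]
Algorithm: preorder visits root first, so consume preorder in order;
for each root, split the current inorder slice at that value into
left-subtree inorder and right-subtree inorder, then recurse.
Recursive splits:
  root=20; inorder splits into left=[5, 14, 15], right=[22]
  root=5; inorder splits into left=[], right=[14, 15]
  root=14; inorder splits into left=[], right=[15]
  root=15; inorder splits into left=[], right=[]
  root=22; inorder splits into left=[], right=[]
Reconstructed level-order: [20, 5, 22, 14, 15]


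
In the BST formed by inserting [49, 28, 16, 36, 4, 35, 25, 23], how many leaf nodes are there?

Tree built from: [49, 28, 16, 36, 4, 35, 25, 23]
Tree (level-order array): [49, 28, None, 16, 36, 4, 25, 35, None, None, None, 23]
Rule: A leaf has 0 children.
Per-node child counts:
  node 49: 1 child(ren)
  node 28: 2 child(ren)
  node 16: 2 child(ren)
  node 4: 0 child(ren)
  node 25: 1 child(ren)
  node 23: 0 child(ren)
  node 36: 1 child(ren)
  node 35: 0 child(ren)
Matching nodes: [4, 23, 35]
Count of leaf nodes: 3


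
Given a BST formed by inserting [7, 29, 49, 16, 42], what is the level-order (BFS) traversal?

Tree insertion order: [7, 29, 49, 16, 42]
Tree (level-order array): [7, None, 29, 16, 49, None, None, 42]
BFS from the root, enqueuing left then right child of each popped node:
  queue [7] -> pop 7, enqueue [29], visited so far: [7]
  queue [29] -> pop 29, enqueue [16, 49], visited so far: [7, 29]
  queue [16, 49] -> pop 16, enqueue [none], visited so far: [7, 29, 16]
  queue [49] -> pop 49, enqueue [42], visited so far: [7, 29, 16, 49]
  queue [42] -> pop 42, enqueue [none], visited so far: [7, 29, 16, 49, 42]
Result: [7, 29, 16, 49, 42]


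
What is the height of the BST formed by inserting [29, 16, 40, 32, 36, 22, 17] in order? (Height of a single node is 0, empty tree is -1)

Insertion order: [29, 16, 40, 32, 36, 22, 17]
Tree (level-order array): [29, 16, 40, None, 22, 32, None, 17, None, None, 36]
Compute height bottom-up (empty subtree = -1):
  height(17) = 1 + max(-1, -1) = 0
  height(22) = 1 + max(0, -1) = 1
  height(16) = 1 + max(-1, 1) = 2
  height(36) = 1 + max(-1, -1) = 0
  height(32) = 1 + max(-1, 0) = 1
  height(40) = 1 + max(1, -1) = 2
  height(29) = 1 + max(2, 2) = 3
Height = 3


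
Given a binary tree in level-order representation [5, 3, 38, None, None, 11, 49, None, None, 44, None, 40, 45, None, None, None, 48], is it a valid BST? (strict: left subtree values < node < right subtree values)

Level-order array: [5, 3, 38, None, None, 11, 49, None, None, 44, None, 40, 45, None, None, None, 48]
Validate using subtree bounds (lo, hi): at each node, require lo < value < hi,
then recurse left with hi=value and right with lo=value.
Preorder trace (stopping at first violation):
  at node 5 with bounds (-inf, +inf): OK
  at node 3 with bounds (-inf, 5): OK
  at node 38 with bounds (5, +inf): OK
  at node 11 with bounds (5, 38): OK
  at node 49 with bounds (38, +inf): OK
  at node 44 with bounds (38, 49): OK
  at node 40 with bounds (38, 44): OK
  at node 45 with bounds (44, 49): OK
  at node 48 with bounds (45, 49): OK
No violation found at any node.
Result: Valid BST


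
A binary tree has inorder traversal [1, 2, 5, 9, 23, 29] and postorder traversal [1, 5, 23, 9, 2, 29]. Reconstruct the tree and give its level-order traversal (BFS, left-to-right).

Inorder:   [1, 2, 5, 9, 23, 29]
Postorder: [1, 5, 23, 9, 2, 29]
Algorithm: postorder visits root last, so walk postorder right-to-left;
each value is the root of the current inorder slice — split it at that
value, recurse on the right subtree first, then the left.
Recursive splits:
  root=29; inorder splits into left=[1, 2, 5, 9, 23], right=[]
  root=2; inorder splits into left=[1], right=[5, 9, 23]
  root=9; inorder splits into left=[5], right=[23]
  root=23; inorder splits into left=[], right=[]
  root=5; inorder splits into left=[], right=[]
  root=1; inorder splits into left=[], right=[]
Reconstructed level-order: [29, 2, 1, 9, 5, 23]


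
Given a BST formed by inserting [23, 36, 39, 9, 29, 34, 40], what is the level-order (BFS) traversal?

Tree insertion order: [23, 36, 39, 9, 29, 34, 40]
Tree (level-order array): [23, 9, 36, None, None, 29, 39, None, 34, None, 40]
BFS from the root, enqueuing left then right child of each popped node:
  queue [23] -> pop 23, enqueue [9, 36], visited so far: [23]
  queue [9, 36] -> pop 9, enqueue [none], visited so far: [23, 9]
  queue [36] -> pop 36, enqueue [29, 39], visited so far: [23, 9, 36]
  queue [29, 39] -> pop 29, enqueue [34], visited so far: [23, 9, 36, 29]
  queue [39, 34] -> pop 39, enqueue [40], visited so far: [23, 9, 36, 29, 39]
  queue [34, 40] -> pop 34, enqueue [none], visited so far: [23, 9, 36, 29, 39, 34]
  queue [40] -> pop 40, enqueue [none], visited so far: [23, 9, 36, 29, 39, 34, 40]
Result: [23, 9, 36, 29, 39, 34, 40]


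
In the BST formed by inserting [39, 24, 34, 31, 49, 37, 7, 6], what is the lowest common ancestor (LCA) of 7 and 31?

Tree insertion order: [39, 24, 34, 31, 49, 37, 7, 6]
Tree (level-order array): [39, 24, 49, 7, 34, None, None, 6, None, 31, 37]
In a BST, the LCA of p=7, q=31 is the first node v on the
root-to-leaf path with p <= v <= q (go left if both < v, right if both > v).
Walk from root:
  at 39: both 7 and 31 < 39, go left
  at 24: 7 <= 24 <= 31, this is the LCA
LCA = 24


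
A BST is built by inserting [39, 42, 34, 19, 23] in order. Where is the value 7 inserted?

Starting tree (level order): [39, 34, 42, 19, None, None, None, None, 23]
Insertion path: 39 -> 34 -> 19
Result: insert 7 as left child of 19
Final tree (level order): [39, 34, 42, 19, None, None, None, 7, 23]


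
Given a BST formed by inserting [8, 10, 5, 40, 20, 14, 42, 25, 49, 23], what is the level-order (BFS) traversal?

Tree insertion order: [8, 10, 5, 40, 20, 14, 42, 25, 49, 23]
Tree (level-order array): [8, 5, 10, None, None, None, 40, 20, 42, 14, 25, None, 49, None, None, 23]
BFS from the root, enqueuing left then right child of each popped node:
  queue [8] -> pop 8, enqueue [5, 10], visited so far: [8]
  queue [5, 10] -> pop 5, enqueue [none], visited so far: [8, 5]
  queue [10] -> pop 10, enqueue [40], visited so far: [8, 5, 10]
  queue [40] -> pop 40, enqueue [20, 42], visited so far: [8, 5, 10, 40]
  queue [20, 42] -> pop 20, enqueue [14, 25], visited so far: [8, 5, 10, 40, 20]
  queue [42, 14, 25] -> pop 42, enqueue [49], visited so far: [8, 5, 10, 40, 20, 42]
  queue [14, 25, 49] -> pop 14, enqueue [none], visited so far: [8, 5, 10, 40, 20, 42, 14]
  queue [25, 49] -> pop 25, enqueue [23], visited so far: [8, 5, 10, 40, 20, 42, 14, 25]
  queue [49, 23] -> pop 49, enqueue [none], visited so far: [8, 5, 10, 40, 20, 42, 14, 25, 49]
  queue [23] -> pop 23, enqueue [none], visited so far: [8, 5, 10, 40, 20, 42, 14, 25, 49, 23]
Result: [8, 5, 10, 40, 20, 42, 14, 25, 49, 23]


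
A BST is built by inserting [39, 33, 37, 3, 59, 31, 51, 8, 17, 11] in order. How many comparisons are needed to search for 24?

Search path for 24: 39 -> 33 -> 3 -> 31 -> 8 -> 17
Found: False
Comparisons: 6


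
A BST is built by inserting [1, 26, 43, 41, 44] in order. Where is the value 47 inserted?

Starting tree (level order): [1, None, 26, None, 43, 41, 44]
Insertion path: 1 -> 26 -> 43 -> 44
Result: insert 47 as right child of 44
Final tree (level order): [1, None, 26, None, 43, 41, 44, None, None, None, 47]


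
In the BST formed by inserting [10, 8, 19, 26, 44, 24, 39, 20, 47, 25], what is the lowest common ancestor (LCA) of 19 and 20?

Tree insertion order: [10, 8, 19, 26, 44, 24, 39, 20, 47, 25]
Tree (level-order array): [10, 8, 19, None, None, None, 26, 24, 44, 20, 25, 39, 47]
In a BST, the LCA of p=19, q=20 is the first node v on the
root-to-leaf path with p <= v <= q (go left if both < v, right if both > v).
Walk from root:
  at 10: both 19 and 20 > 10, go right
  at 19: 19 <= 19 <= 20, this is the LCA
LCA = 19
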